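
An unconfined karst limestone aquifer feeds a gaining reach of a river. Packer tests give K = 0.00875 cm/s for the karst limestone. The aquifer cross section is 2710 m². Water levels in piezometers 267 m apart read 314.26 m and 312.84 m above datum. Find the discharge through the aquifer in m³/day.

109

Convert K: 0.00875 cm/s × 864 = 7.560 m/day.
Hydraulic gradient i = (314.26 − 312.84) / 267 = 1.42 / 267 = 0.005318.
Darcy's law: Q = K · A · i = 7.560 × 2710 × 0.005318 = 109.0 m³/day.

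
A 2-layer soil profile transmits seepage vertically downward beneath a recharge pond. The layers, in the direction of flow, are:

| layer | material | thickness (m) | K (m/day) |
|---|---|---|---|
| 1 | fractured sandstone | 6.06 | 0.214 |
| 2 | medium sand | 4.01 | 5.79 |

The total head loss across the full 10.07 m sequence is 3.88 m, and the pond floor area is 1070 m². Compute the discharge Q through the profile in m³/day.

Flow is perpendicular to layering, so the layers act in series and the equivalent K is the thickness-weighted harmonic mean.
Total thickness L = 6.06 + 4.01 = 10.07 m.
Σ(b_i/K_i) = 6.06/0.214 + 4.01/5.79 = 29.01 d.
K_eq = L / Σ(b_i/K_i) = 10.07 / 29.01 = 0.3471 m/day.
Q = K_eq · A · (Δh/L) = 0.3471 × 1070 × (3.88/10.07) = 143.1 m³/day.

143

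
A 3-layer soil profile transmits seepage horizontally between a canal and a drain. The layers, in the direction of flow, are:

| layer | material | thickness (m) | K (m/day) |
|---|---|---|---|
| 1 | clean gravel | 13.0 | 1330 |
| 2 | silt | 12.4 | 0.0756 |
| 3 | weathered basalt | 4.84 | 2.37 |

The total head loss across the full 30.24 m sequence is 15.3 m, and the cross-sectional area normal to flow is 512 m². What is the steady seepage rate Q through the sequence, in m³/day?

47.2

Flow is perpendicular to layering, so the layers act in series and the equivalent K is the thickness-weighted harmonic mean.
Total thickness L = 13.0 + 12.4 + 4.84 = 30.24 m.
Σ(b_i/K_i) = 13.0/1330 + 12.4/0.0756 + 4.84/2.37 = 166.1 d.
K_eq = L / Σ(b_i/K_i) = 30.24 / 166.1 = 0.1821 m/day.
Q = K_eq · A · (Δh/L) = 0.1821 × 512 × (15.3/30.24) = 47.17 m³/day.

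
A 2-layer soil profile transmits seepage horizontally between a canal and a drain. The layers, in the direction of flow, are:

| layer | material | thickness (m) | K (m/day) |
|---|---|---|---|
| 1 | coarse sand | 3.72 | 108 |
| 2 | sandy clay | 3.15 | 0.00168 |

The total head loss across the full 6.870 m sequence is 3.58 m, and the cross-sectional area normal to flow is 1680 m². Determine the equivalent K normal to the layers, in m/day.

Flow is perpendicular to layering, so the layers act in series and the equivalent K is the thickness-weighted harmonic mean.
Total thickness L = 3.72 + 3.15 = 6.870 m.
Σ(b_i/K_i) = 3.72/108 + 3.15/0.00168 = 1875 d.
K_eq = L / Σ(b_i/K_i) = 6.870 / 1875 = 0.003664 m/day.

0.00366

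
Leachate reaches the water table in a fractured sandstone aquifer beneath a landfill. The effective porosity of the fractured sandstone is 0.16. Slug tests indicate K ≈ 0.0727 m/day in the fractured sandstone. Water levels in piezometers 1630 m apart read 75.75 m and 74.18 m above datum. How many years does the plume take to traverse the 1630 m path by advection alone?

10200

Hydraulic gradient i = (75.75 − 74.18) / 1630 = 1.57 / 1630 = 0.0009632.
Darcy flux q = K · i = 0.07270 × 0.0009632 = 7.002e-05 m/day.
Seepage velocity v = q / n_e = 7.002e-05 / 0.16 = 0.0004376 m/day.
Travel time t = L / v = 1630 / 0.0004376 = 3.724e+06 days = 10197 years.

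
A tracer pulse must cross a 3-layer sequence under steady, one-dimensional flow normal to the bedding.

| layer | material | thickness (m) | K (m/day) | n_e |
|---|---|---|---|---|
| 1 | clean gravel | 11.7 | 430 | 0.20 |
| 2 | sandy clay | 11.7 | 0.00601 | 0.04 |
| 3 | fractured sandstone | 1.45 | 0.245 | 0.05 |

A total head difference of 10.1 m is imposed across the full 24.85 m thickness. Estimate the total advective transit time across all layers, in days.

With flow normal to the layers, continuity requires the same specific discharge q through every layer.
Σ(b_i/K_i) = 11.7/430 + 11.7/0.00601 + 1.45/0.245 = 1953 d.
q = Δh / Σ(b_i/K_i) = 10.1 / 1953 = 0.005172 m/day.
In each layer the seepage velocity is v_i = q/n_i, so the layer transit time is t_i = b_i·n_i / q:
  layer 1 (clean gravel): t_1 = 11.7 × 0.20 / 0.005172 = 452.4 d
  layer 2 (sandy clay): t_2 = 11.7 × 0.04 / 0.005172 = 90.48 d
  layer 3 (fractured sandstone): t_3 = 1.45 × 0.05 / 0.005172 = 14.02 d
Total t = Σ t_i = 556.9 days.

557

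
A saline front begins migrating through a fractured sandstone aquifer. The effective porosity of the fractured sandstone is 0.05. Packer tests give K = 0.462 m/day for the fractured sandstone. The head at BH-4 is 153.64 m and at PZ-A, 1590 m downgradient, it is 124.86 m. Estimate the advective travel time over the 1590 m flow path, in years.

26.0

Hydraulic gradient i = (153.64 − 124.86) / 1590 = 28.78 / 1590 = 0.01810.
Darcy flux q = K · i = 0.4620 × 0.01810 = 0.008362 m/day.
Seepage velocity v = q / n_e = 0.008362 / 0.05 = 0.1672 m/day.
Travel time t = L / v = 1590 / 0.1672 = 9507 days = 26.03 years.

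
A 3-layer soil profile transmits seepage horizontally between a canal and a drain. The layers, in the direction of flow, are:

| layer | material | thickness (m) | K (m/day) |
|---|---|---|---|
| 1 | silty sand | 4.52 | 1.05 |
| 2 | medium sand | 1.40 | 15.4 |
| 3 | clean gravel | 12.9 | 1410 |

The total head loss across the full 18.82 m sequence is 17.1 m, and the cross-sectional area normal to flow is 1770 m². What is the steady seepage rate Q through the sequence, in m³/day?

Flow is perpendicular to layering, so the layers act in series and the equivalent K is the thickness-weighted harmonic mean.
Total thickness L = 4.52 + 1.40 + 12.9 = 18.82 m.
Σ(b_i/K_i) = 4.52/1.05 + 1.40/15.4 + 12.9/1410 = 4.405 d.
K_eq = L / Σ(b_i/K_i) = 18.82 / 4.405 = 4.273 m/day.
Q = K_eq · A · (Δh/L) = 4.273 × 1770 × (17.1/18.82) = 6871 m³/day.

6870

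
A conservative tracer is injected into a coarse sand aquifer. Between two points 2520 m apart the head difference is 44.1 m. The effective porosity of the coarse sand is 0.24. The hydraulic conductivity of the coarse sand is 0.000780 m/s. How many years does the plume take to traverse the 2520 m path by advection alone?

1.40

Convert K: 0.000780 m/s × 86400 = 67.39 m/day.
Hydraulic gradient i = Δh / L = 44.1 / 2520 = 0.01750.
Darcy flux q = K · i = 67.39 × 0.01750 = 1.179 m/day.
Seepage velocity v = q / n_e = 1.179 / 0.24 = 4.914 m/day.
Travel time t = L / v = 2520 / 4.914 = 512.8 days = 1.404 years.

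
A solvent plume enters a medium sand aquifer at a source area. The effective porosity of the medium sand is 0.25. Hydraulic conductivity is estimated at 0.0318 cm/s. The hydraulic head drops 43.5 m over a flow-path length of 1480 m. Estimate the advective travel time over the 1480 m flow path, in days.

Convert K: 0.0318 cm/s × 864 = 27.48 m/day.
Hydraulic gradient i = Δh / L = 43.5 / 1480 = 0.02939.
Darcy flux q = K · i = 27.48 × 0.02939 = 0.8075 m/day.
Seepage velocity v = q / n_e = 0.8075 / 0.25 = 3.230 m/day.
Travel time t = L / v = 1480 / 3.230 = 458.2 days.

458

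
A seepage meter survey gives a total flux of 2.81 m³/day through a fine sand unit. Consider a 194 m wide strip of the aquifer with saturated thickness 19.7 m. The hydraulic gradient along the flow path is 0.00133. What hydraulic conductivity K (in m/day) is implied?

0.553

Cross-sectional area A = 194 × 19.7 = 3822 m².
Hydraulic gradient i = 0.00133.
From Q = K·A·i, K = Q / (A·i) = 2.81 / (3822 × 0.001330) = 0.5528 m/day.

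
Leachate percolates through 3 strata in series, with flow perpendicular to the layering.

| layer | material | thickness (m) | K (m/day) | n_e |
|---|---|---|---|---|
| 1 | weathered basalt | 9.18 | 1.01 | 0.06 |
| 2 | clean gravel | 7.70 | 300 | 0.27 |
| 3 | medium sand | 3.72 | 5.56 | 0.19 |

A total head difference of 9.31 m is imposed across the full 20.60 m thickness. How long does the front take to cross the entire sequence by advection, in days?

3.51

With flow normal to the layers, continuity requires the same specific discharge q through every layer.
Σ(b_i/K_i) = 9.18/1.01 + 7.70/300 + 3.72/5.56 = 9.784 d.
q = Δh / Σ(b_i/K_i) = 9.31 / 9.784 = 0.9516 m/day.
In each layer the seepage velocity is v_i = q/n_i, so the layer transit time is t_i = b_i·n_i / q:
  layer 1 (weathered basalt): t_1 = 9.18 × 0.06 / 0.9516 = 0.5788 d
  layer 2 (clean gravel): t_2 = 7.70 × 0.27 / 0.9516 = 2.185 d
  layer 3 (medium sand): t_3 = 3.72 × 0.19 / 0.9516 = 0.7428 d
Total t = Σ t_i = 3.506 days.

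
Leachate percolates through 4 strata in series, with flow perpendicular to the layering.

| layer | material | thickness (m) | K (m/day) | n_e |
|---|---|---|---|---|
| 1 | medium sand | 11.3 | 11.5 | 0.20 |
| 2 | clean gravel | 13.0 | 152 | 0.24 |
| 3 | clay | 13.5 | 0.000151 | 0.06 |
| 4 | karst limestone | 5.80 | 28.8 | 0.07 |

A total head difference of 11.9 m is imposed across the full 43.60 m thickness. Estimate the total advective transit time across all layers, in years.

136

With flow normal to the layers, continuity requires the same specific discharge q through every layer.
Σ(b_i/K_i) = 11.3/11.5 + 13.0/152 + 13.5/0.000151 + 5.80/28.8 = 89405 d.
q = Δh / Σ(b_i/K_i) = 11.9 / 89405 = 0.0001331 m/day.
In each layer the seepage velocity is v_i = q/n_i, so the layer transit time is t_i = b_i·n_i / q:
  layer 1 (medium sand): t_1 = 11.3 × 0.20 / 0.0001331 = 16979 d
  layer 2 (clean gravel): t_2 = 13.0 × 0.24 / 0.0001331 = 23441 d
  layer 3 (clay): t_3 = 13.5 × 0.06 / 0.0001331 = 6086 d
  layer 4 (karst limestone): t_4 = 5.80 × 0.07 / 0.0001331 = 3050 d
Total t = Σ t_i = 49556 days = 135.7 years.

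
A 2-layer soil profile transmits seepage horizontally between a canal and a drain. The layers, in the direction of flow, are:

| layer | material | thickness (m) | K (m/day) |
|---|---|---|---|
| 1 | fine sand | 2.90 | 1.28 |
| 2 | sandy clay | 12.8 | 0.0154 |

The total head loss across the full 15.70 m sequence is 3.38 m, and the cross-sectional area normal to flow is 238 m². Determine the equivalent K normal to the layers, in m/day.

0.0188

Flow is perpendicular to layering, so the layers act in series and the equivalent K is the thickness-weighted harmonic mean.
Total thickness L = 2.90 + 12.8 = 15.70 m.
Σ(b_i/K_i) = 2.90/1.28 + 12.8/0.0154 = 833.4 d.
K_eq = L / Σ(b_i/K_i) = 15.70 / 833.4 = 0.01884 m/day.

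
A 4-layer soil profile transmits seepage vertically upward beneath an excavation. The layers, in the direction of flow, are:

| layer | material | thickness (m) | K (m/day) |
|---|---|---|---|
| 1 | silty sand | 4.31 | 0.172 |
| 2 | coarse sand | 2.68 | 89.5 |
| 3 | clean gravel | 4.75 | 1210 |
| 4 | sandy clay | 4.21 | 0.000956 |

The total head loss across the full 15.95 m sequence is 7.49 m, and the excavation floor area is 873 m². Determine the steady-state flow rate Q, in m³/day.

1.48

Flow is perpendicular to layering, so the layers act in series and the equivalent K is the thickness-weighted harmonic mean.
Total thickness L = 4.31 + 2.68 + 4.75 + 4.21 = 15.95 m.
Σ(b_i/K_i) = 4.31/0.172 + 2.68/89.5 + 4.75/1210 + 4.21/0.000956 = 4429 d.
K_eq = L / Σ(b_i/K_i) = 15.95 / 4429 = 0.003601 m/day.
Q = K_eq · A · (Δh/L) = 0.003601 × 873 × (7.49/15.95) = 1.476 m³/day.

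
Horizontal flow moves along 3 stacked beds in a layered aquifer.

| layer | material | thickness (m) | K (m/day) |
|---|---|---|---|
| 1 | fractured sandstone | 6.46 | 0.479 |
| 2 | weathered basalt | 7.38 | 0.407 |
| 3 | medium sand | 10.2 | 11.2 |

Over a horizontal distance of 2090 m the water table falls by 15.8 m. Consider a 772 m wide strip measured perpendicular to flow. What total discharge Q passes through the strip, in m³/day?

702

Flow is parallel to layering, so each bed carries its own Darcy discharge and the transmissivities add.
Σ(K_i·b_i) = 0.479×6.46 + 0.407×7.38 + 11.2×10.2 = 120.3 m²/day.
Hydraulic gradient i = Δh / L = 15.8 / 2090 = 0.007560.
Q = Σ(K_i·b_i) · W · i = 120.3 × 772 × 0.007560 = 702.3 m³/day.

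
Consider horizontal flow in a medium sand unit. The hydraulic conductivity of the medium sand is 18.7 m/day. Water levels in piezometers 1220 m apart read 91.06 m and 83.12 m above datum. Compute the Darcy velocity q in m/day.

0.122

Hydraulic gradient i = (91.06 − 83.12) / 1220 = 7.94 / 1220 = 0.006508.
Specific discharge q = K · i = 18.70 × 0.006508 = 0.1217 m/day.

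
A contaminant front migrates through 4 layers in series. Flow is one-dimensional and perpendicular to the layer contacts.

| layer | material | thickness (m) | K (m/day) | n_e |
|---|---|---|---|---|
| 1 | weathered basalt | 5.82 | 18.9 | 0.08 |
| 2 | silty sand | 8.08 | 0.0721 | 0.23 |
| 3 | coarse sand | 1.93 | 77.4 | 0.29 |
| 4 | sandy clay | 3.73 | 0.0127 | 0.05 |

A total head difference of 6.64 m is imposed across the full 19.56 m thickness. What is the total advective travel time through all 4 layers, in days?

With flow normal to the layers, continuity requires the same specific discharge q through every layer.
Σ(b_i/K_i) = 5.82/18.9 + 8.08/0.0721 + 1.93/77.4 + 3.73/0.0127 = 406.1 d.
q = Δh / Σ(b_i/K_i) = 6.64 / 406.1 = 0.01635 m/day.
In each layer the seepage velocity is v_i = q/n_i, so the layer transit time is t_i = b_i·n_i / q:
  layer 1 (weathered basalt): t_1 = 5.82 × 0.08 / 0.01635 = 28.48 d
  layer 2 (silty sand): t_2 = 8.08 × 0.23 / 0.01635 = 113.7 d
  layer 3 (coarse sand): t_3 = 1.93 × 0.29 / 0.01635 = 34.23 d
  layer 4 (sandy clay): t_4 = 3.73 × 0.05 / 0.01635 = 11.41 d
Total t = Σ t_i = 187.8 days.

188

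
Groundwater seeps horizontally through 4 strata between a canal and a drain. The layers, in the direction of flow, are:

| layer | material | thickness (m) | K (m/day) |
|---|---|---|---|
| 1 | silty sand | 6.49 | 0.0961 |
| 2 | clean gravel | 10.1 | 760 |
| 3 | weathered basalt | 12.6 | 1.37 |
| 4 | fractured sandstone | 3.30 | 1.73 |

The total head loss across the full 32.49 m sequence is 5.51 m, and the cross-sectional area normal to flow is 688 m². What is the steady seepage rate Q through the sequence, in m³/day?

Flow is perpendicular to layering, so the layers act in series and the equivalent K is the thickness-weighted harmonic mean.
Total thickness L = 6.49 + 10.1 + 12.6 + 3.30 = 32.49 m.
Σ(b_i/K_i) = 6.49/0.0961 + 10.1/760 + 12.6/1.37 + 3.30/1.73 = 78.65 d.
K_eq = L / Σ(b_i/K_i) = 32.49 / 78.65 = 0.4131 m/day.
Q = K_eq · A · (Δh/L) = 0.4131 × 688 × (5.51/32.49) = 48.20 m³/day.

48.2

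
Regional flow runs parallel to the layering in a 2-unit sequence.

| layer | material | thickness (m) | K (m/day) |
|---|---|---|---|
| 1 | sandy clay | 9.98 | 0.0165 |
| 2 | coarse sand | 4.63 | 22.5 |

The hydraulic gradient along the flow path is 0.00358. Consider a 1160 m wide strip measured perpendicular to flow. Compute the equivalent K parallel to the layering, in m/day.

Flow is parallel to layering, so each bed carries its own Darcy discharge and the transmissivities add.
Σ(K_i·b_i) = 0.0165×9.98 + 22.5×4.63 = 104.3 m²/day.
Total thickness b = 14.61 m, so K_eq = Σ(K_i·b_i)/b = 7.142 m/day.

7.14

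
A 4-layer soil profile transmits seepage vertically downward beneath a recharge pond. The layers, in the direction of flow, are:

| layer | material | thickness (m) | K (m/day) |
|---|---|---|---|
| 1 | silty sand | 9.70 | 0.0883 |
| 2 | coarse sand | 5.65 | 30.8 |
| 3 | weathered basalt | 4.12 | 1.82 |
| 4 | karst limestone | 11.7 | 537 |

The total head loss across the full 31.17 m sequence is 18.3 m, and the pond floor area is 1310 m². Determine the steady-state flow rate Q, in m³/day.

Flow is perpendicular to layering, so the layers act in series and the equivalent K is the thickness-weighted harmonic mean.
Total thickness L = 9.70 + 5.65 + 4.12 + 11.7 = 31.17 m.
Σ(b_i/K_i) = 9.70/0.0883 + 5.65/30.8 + 4.12/1.82 + 11.7/537 = 112.3 d.
K_eq = L / Σ(b_i/K_i) = 31.17 / 112.3 = 0.2775 m/day.
Q = K_eq · A · (Δh/L) = 0.2775 × 1310 × (18.3/31.17) = 213.4 m³/day.

213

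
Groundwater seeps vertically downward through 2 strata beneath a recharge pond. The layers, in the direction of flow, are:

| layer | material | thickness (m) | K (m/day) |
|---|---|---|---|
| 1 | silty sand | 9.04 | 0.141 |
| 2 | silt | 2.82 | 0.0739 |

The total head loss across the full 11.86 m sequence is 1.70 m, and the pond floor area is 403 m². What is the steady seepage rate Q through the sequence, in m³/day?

6.70

Flow is perpendicular to layering, so the layers act in series and the equivalent K is the thickness-weighted harmonic mean.
Total thickness L = 9.04 + 2.82 = 11.86 m.
Σ(b_i/K_i) = 9.04/0.141 + 2.82/0.0739 = 102.3 d.
K_eq = L / Σ(b_i/K_i) = 11.86 / 102.3 = 0.1160 m/day.
Q = K_eq · A · (Δh/L) = 0.1160 × 403 × (1.70/11.86) = 6.699 m³/day.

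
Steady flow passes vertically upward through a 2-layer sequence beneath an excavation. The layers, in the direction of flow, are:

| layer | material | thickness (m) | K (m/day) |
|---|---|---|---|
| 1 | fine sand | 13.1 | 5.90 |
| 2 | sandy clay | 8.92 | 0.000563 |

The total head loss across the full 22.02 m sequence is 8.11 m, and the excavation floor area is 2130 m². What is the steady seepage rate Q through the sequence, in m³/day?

Flow is perpendicular to layering, so the layers act in series and the equivalent K is the thickness-weighted harmonic mean.
Total thickness L = 13.1 + 8.92 = 22.02 m.
Σ(b_i/K_i) = 13.1/5.90 + 8.92/0.000563 = 15846 d.
K_eq = L / Σ(b_i/K_i) = 22.02 / 15846 = 0.001390 m/day.
Q = K_eq · A · (Δh/L) = 0.001390 × 2130 × (8.11/22.02) = 1.090 m³/day.

1.09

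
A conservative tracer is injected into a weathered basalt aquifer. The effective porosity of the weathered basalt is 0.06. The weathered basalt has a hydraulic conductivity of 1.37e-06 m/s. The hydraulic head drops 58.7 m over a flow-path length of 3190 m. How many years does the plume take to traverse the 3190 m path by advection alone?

241

Convert K: 1.37e-06 m/s × 86400 = 0.1184 m/day.
Hydraulic gradient i = Δh / L = 58.7 / 3190 = 0.01840.
Darcy flux q = K · i = 0.1184 × 0.01840 = 0.002178 m/day.
Seepage velocity v = q / n_e = 0.002178 / 0.06 = 0.03630 m/day.
Travel time t = L / v = 3190 / 0.03630 = 87874 days = 240.6 years.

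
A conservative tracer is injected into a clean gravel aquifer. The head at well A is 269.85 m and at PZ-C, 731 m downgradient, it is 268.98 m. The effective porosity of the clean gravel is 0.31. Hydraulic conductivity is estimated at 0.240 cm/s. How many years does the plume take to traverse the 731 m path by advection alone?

Convert K: 0.240 cm/s × 864 = 207.4 m/day.
Hydraulic gradient i = (269.85 − 268.98) / 731 = 0.87 / 731 = 0.001190.
Darcy flux q = K · i = 207.4 × 0.001190 = 0.2468 m/day.
Seepage velocity v = q / n_e = 0.2468 / 0.31 = 0.7961 m/day.
Travel time t = L / v = 731 / 0.7961 = 918.2 days = 2.514 years.

2.51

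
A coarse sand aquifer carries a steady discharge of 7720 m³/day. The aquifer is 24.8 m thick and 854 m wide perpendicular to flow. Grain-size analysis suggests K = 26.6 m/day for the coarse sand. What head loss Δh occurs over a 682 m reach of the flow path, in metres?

9.35

Cross-sectional area A = 854 × 24.8 = 21179 m².
From Q = K·A·i, i = Q / (K·A) = 7720 / (26.60 × 21179) = 0.01370.
Head loss Δh = i · L = 0.01370 × 682 = 9.346 m.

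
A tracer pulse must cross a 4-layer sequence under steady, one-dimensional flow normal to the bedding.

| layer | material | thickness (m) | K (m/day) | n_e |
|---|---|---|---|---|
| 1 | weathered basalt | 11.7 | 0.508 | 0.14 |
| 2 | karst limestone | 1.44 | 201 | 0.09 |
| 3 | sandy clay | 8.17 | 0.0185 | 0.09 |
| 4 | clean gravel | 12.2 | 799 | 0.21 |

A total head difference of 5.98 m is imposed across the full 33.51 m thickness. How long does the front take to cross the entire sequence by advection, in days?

With flow normal to the layers, continuity requires the same specific discharge q through every layer.
Σ(b_i/K_i) = 11.7/0.508 + 1.44/201 + 8.17/0.0185 + 12.2/799 = 464.7 d.
q = Δh / Σ(b_i/K_i) = 5.98 / 464.7 = 0.01287 m/day.
In each layer the seepage velocity is v_i = q/n_i, so the layer transit time is t_i = b_i·n_i / q:
  layer 1 (weathered basalt): t_1 = 11.7 × 0.14 / 0.01287 = 127.3 d
  layer 2 (karst limestone): t_2 = 1.44 × 0.09 / 0.01287 = 10.07 d
  layer 3 (sandy clay): t_3 = 8.17 × 0.09 / 0.01287 = 57.14 d
  layer 4 (clean gravel): t_4 = 12.2 × 0.21 / 0.01287 = 199.1 d
Total t = Σ t_i = 393.6 days.

394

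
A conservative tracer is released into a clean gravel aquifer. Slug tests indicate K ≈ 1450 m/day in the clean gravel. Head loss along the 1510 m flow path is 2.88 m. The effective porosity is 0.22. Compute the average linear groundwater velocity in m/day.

12.6

Hydraulic gradient i = Δh / L = 2.88 / 1510 = 0.001907.
Darcy flux q = K · i = 1450 × 0.001907 = 2.766 m/day.
Seepage velocity v = q / n_e = 2.766 / 0.22 = 12.57 m/day.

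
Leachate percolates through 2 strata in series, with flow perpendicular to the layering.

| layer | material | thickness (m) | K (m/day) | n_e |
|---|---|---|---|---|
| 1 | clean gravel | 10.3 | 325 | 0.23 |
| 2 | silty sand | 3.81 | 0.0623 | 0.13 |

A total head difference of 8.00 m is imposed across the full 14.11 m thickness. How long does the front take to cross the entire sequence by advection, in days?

With flow normal to the layers, continuity requires the same specific discharge q through every layer.
Σ(b_i/K_i) = 10.3/325 + 3.81/0.0623 = 61.19 d.
q = Δh / Σ(b_i/K_i) = 8.00 / 61.19 = 0.1307 m/day.
In each layer the seepage velocity is v_i = q/n_i, so the layer transit time is t_i = b_i·n_i / q:
  layer 1 (clean gravel): t_1 = 10.3 × 0.23 / 0.1307 = 18.12 d
  layer 2 (silty sand): t_2 = 3.81 × 0.13 / 0.1307 = 3.788 d
Total t = Σ t_i = 21.91 days.

21.9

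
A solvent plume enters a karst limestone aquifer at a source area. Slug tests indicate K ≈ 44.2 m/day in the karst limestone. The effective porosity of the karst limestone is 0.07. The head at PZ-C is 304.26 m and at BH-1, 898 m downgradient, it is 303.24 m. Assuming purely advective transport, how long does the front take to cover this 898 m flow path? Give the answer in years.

3.43

Hydraulic gradient i = (304.26 − 303.24) / 898 = 1.02 / 898 = 0.001136.
Darcy flux q = K · i = 44.20 × 0.001136 = 0.05020 m/day.
Seepage velocity v = q / n_e = 0.05020 / 0.07 = 0.7172 m/day.
Travel time t = L / v = 898 / 0.7172 = 1252 days = 3.428 years.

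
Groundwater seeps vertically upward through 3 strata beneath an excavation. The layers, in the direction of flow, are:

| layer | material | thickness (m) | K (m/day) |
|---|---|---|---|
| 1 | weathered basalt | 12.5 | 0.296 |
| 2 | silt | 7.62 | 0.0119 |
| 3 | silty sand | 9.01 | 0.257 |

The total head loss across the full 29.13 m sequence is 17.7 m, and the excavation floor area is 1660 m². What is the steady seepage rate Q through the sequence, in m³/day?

Flow is perpendicular to layering, so the layers act in series and the equivalent K is the thickness-weighted harmonic mean.
Total thickness L = 12.5 + 7.62 + 9.01 = 29.13 m.
Σ(b_i/K_i) = 12.5/0.296 + 7.62/0.0119 + 9.01/0.257 = 717.6 d.
K_eq = L / Σ(b_i/K_i) = 29.13 / 717.6 = 0.04059 m/day.
Q = K_eq · A · (Δh/L) = 0.04059 × 1660 × (17.7/29.13) = 40.94 m³/day.

40.9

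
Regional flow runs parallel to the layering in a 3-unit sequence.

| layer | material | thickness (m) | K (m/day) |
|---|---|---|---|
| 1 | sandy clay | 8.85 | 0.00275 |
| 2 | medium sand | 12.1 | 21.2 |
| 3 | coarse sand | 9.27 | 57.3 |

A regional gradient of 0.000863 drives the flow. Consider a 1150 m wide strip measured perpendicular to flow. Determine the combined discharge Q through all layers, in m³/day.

Flow is parallel to layering, so each bed carries its own Darcy discharge and the transmissivities add.
Σ(K_i·b_i) = 0.00275×8.85 + 21.2×12.1 + 57.3×9.27 = 787.7 m²/day.
Hydraulic gradient i = 0.000863.
Q = Σ(K_i·b_i) · W · i = 787.7 × 1150 × 0.0008630 = 781.8 m³/day.

782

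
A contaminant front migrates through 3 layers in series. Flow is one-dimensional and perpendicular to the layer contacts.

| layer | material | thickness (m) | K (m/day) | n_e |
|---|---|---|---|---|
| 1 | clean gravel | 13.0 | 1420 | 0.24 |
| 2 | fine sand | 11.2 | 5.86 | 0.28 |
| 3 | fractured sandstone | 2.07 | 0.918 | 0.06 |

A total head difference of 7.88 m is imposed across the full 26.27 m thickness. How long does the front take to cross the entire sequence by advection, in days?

With flow normal to the layers, continuity requires the same specific discharge q through every layer.
Σ(b_i/K_i) = 13.0/1420 + 11.2/5.86 + 2.07/0.918 = 4.175 d.
q = Δh / Σ(b_i/K_i) = 7.88 / 4.175 = 1.887 m/day.
In each layer the seepage velocity is v_i = q/n_i, so the layer transit time is t_i = b_i·n_i / q:
  layer 1 (clean gravel): t_1 = 13.0 × 0.24 / 1.887 = 1.653 d
  layer 2 (fine sand): t_2 = 11.2 × 0.28 / 1.887 = 1.662 d
  layer 3 (fractured sandstone): t_3 = 2.07 × 0.06 / 1.887 = 0.06581 d
Total t = Σ t_i = 3.381 days.

3.38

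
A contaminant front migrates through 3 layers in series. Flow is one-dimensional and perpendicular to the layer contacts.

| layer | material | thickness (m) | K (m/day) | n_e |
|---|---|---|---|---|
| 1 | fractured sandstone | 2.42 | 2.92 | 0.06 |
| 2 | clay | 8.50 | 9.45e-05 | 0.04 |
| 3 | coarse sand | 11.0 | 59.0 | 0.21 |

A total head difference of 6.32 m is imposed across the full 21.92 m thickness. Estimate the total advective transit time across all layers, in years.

With flow normal to the layers, continuity requires the same specific discharge q through every layer.
Σ(b_i/K_i) = 2.42/2.92 + 8.50/9.45e-05 + 11.0/59.0 = 89948 d.
q = Δh / Σ(b_i/K_i) = 6.32 / 89948 = 7.026e-05 m/day.
In each layer the seepage velocity is v_i = q/n_i, so the layer transit time is t_i = b_i·n_i / q:
  layer 1 (fractured sandstone): t_1 = 2.42 × 0.06 / 7.026e-05 = 2067 d
  layer 2 (clay): t_2 = 8.50 × 0.04 / 7.026e-05 = 4839 d
  layer 3 (coarse sand): t_3 = 11.0 × 0.21 / 7.026e-05 = 32877 d
Total t = Σ t_i = 39782 days = 108.9 years.

109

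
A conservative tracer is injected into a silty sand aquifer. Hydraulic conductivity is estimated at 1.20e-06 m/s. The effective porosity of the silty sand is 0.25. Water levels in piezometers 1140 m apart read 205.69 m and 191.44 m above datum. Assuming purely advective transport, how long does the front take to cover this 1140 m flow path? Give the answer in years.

602

Convert K: 1.20e-06 m/s × 86400 = 0.1037 m/day.
Hydraulic gradient i = (205.69 − 191.44) / 1140 = 14.25 / 1140 = 0.01250.
Darcy flux q = K · i = 0.1037 × 0.01250 = 0.001296 m/day.
Seepage velocity v = q / n_e = 0.001296 / 0.25 = 0.005184 m/day.
Travel time t = L / v = 1140 / 0.005184 = 2.199e+05 days = 602.1 years.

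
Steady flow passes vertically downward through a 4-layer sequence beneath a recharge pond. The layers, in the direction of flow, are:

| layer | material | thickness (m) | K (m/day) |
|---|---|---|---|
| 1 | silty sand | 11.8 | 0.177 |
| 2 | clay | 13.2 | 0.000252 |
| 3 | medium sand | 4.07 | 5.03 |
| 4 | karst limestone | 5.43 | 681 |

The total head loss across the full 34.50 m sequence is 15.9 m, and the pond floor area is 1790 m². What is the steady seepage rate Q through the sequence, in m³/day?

Flow is perpendicular to layering, so the layers act in series and the equivalent K is the thickness-weighted harmonic mean.
Total thickness L = 11.8 + 13.2 + 4.07 + 5.43 = 34.50 m.
Σ(b_i/K_i) = 11.8/0.177 + 13.2/0.000252 + 4.07/5.03 + 5.43/681 = 52448 d.
K_eq = L / Σ(b_i/K_i) = 34.50 / 52448 = 0.0006578 m/day.
Q = K_eq · A · (Δh/L) = 0.0006578 × 1790 × (15.9/34.50) = 0.5426 m³/day.

0.543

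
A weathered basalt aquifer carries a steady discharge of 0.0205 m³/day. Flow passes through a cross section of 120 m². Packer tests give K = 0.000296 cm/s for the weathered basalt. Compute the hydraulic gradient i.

0.000668

Convert K: 0.000296 cm/s × 864 = 0.2557 m/day.
From Q = K·A·i, i = Q / (K·A) = 0.0205 / (0.2557 × 120.0) = 0.0006680.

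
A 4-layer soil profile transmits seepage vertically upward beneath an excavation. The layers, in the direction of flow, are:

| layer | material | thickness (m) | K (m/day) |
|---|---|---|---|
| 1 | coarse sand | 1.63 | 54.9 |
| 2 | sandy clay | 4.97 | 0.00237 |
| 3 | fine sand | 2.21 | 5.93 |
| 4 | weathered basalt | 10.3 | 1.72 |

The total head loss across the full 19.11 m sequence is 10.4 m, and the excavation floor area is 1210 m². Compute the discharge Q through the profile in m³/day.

5.98

Flow is perpendicular to layering, so the layers act in series and the equivalent K is the thickness-weighted harmonic mean.
Total thickness L = 1.63 + 4.97 + 2.21 + 10.3 = 19.11 m.
Σ(b_i/K_i) = 1.63/54.9 + 4.97/0.00237 + 2.21/5.93 + 10.3/1.72 = 2103 d.
K_eq = L / Σ(b_i/K_i) = 19.11 / 2103 = 0.009085 m/day.
Q = K_eq · A · (Δh/L) = 0.009085 × 1210 × (10.4/19.11) = 5.983 m³/day.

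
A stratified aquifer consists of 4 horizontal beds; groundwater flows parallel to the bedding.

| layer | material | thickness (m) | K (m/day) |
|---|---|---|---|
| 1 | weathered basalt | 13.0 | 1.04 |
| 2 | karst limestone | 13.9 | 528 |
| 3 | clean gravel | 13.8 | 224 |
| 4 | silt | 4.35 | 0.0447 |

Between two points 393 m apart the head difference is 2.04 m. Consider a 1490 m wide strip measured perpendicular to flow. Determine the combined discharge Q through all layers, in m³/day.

80800

Flow is parallel to layering, so each bed carries its own Darcy discharge and the transmissivities add.
Σ(K_i·b_i) = 1.04×13.0 + 528×13.9 + 224×13.8 + 0.0447×4.35 = 10444 m²/day.
Hydraulic gradient i = Δh / L = 2.04 / 393 = 0.005191.
Q = Σ(K_i·b_i) · W · i = 10444 × 1490 × 0.005191 = 80778 m³/day.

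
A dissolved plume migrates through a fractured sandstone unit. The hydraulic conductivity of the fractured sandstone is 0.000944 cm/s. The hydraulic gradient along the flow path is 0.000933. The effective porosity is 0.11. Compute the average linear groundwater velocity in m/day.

0.00692

Convert K: 0.000944 cm/s × 864 = 0.8156 m/day.
Hydraulic gradient i = 0.000933.
Darcy flux q = K · i = 0.8156 × 0.0009330 = 0.0007610 m/day.
Seepage velocity v = q / n_e = 0.0007610 / 0.11 = 0.006918 m/day.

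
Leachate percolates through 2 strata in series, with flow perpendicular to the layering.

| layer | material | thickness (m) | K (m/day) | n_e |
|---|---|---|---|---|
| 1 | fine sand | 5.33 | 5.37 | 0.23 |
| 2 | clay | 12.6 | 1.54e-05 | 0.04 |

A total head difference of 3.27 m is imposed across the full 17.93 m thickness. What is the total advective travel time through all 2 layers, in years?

1190

With flow normal to the layers, continuity requires the same specific discharge q through every layer.
Σ(b_i/K_i) = 5.33/5.37 + 12.6/1.54e-05 = 8.182e+05 d.
q = Δh / Σ(b_i/K_i) = 3.27 / 8.182e+05 = 3.997e-06 m/day.
In each layer the seepage velocity is v_i = q/n_i, so the layer transit time is t_i = b_i·n_i / q:
  layer 1 (fine sand): t_1 = 5.33 × 0.23 / 3.997e-06 = 3.067e+05 d
  layer 2 (clay): t_2 = 12.6 × 0.04 / 3.997e-06 = 1.261e+05 d
Total t = Σ t_i = 4.328e+05 days = 1185 years.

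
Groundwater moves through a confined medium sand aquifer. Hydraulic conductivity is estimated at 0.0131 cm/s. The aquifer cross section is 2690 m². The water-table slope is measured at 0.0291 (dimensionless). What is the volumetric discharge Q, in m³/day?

Convert K: 0.0131 cm/s × 864 = 11.32 m/day.
Hydraulic gradient i = 0.0291.
Darcy's law: Q = K · A · i = 11.32 × 2690 × 0.02910 = 886.0 m³/day.

886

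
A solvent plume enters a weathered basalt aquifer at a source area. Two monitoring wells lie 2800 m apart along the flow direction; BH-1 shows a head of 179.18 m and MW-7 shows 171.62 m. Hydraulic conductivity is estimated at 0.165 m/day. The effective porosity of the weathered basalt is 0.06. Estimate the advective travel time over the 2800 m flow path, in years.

Hydraulic gradient i = (179.18 − 171.62) / 2800 = 7.56 / 2800 = 0.002700.
Darcy flux q = K · i = 0.1650 × 0.002700 = 0.0004455 m/day.
Seepage velocity v = q / n_e = 0.0004455 / 0.06 = 0.007425 m/day.
Travel time t = L / v = 2800 / 0.007425 = 3.771e+05 days = 1032 years.

1030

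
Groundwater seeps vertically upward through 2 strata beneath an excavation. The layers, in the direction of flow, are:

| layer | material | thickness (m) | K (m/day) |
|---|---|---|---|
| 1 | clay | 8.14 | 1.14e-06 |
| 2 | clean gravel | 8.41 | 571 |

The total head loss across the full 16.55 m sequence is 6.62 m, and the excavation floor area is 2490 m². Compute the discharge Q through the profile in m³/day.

Flow is perpendicular to layering, so the layers act in series and the equivalent K is the thickness-weighted harmonic mean.
Total thickness L = 8.14 + 8.41 = 16.55 m.
Σ(b_i/K_i) = 8.14/1.14e-06 + 8.41/571 = 7.140e+06 d.
K_eq = L / Σ(b_i/K_i) = 16.55 / 7.140e+06 = 2.318e-06 m/day.
Q = K_eq · A · (Δh/L) = 2.318e-06 × 2490 × (6.62/16.55) = 0.002309 m³/day.

0.00231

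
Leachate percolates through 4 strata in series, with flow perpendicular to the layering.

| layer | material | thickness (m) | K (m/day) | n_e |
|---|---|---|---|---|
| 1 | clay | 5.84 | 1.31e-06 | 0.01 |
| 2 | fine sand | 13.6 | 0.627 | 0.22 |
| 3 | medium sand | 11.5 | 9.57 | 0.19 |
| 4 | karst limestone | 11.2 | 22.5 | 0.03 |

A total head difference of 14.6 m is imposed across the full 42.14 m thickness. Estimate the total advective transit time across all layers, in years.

4660

With flow normal to the layers, continuity requires the same specific discharge q through every layer.
Σ(b_i/K_i) = 5.84/1.31e-06 + 13.6/0.627 + 11.5/9.57 + 11.2/22.5 = 4.458e+06 d.
q = Δh / Σ(b_i/K_i) = 14.6 / 4.458e+06 = 3.275e-06 m/day.
In each layer the seepage velocity is v_i = q/n_i, so the layer transit time is t_i = b_i·n_i / q:
  layer 1 (clay): t_1 = 5.84 × 0.01 / 3.275e-06 = 17832 d
  layer 2 (fine sand): t_2 = 13.6 × 0.22 / 3.275e-06 = 9.136e+05 d
  layer 3 (medium sand): t_3 = 11.5 × 0.19 / 3.275e-06 = 6.672e+05 d
  layer 4 (karst limestone): t_4 = 11.2 × 0.03 / 3.275e-06 = 1.026e+05 d
Total t = Σ t_i = 1.701e+06 days = 4658 years.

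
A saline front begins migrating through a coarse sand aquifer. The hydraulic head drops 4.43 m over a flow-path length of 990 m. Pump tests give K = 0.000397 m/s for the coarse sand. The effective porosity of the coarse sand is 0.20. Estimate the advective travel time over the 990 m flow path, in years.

3.53

Convert K: 0.000397 m/s × 86400 = 34.30 m/day.
Hydraulic gradient i = Δh / L = 4.43 / 990 = 0.004475.
Darcy flux q = K · i = 34.30 × 0.004475 = 0.1535 m/day.
Seepage velocity v = q / n_e = 0.1535 / 0.20 = 0.7674 m/day.
Travel time t = L / v = 990 / 0.7674 = 1290 days = 3.532 years.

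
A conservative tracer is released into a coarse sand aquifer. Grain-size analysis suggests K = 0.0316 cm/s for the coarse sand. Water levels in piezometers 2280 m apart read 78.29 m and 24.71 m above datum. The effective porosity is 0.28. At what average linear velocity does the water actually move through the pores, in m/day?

Convert K: 0.0316 cm/s × 864 = 27.30 m/day.
Hydraulic gradient i = (78.29 − 24.71) / 2280 = 53.58 / 2280 = 0.02350.
Darcy flux q = K · i = 27.30 × 0.02350 = 0.6416 m/day.
Seepage velocity v = q / n_e = 0.6416 / 0.28 = 2.291 m/day.

2.29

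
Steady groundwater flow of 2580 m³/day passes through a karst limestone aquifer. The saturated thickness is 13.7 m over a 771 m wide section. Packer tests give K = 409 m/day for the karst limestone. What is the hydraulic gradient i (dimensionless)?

0.000597

Cross-sectional area A = 771 × 13.7 = 10563 m².
From Q = K·A·i, i = Q / (K·A) = 2580 / (409.0 × 10563) = 0.0005972.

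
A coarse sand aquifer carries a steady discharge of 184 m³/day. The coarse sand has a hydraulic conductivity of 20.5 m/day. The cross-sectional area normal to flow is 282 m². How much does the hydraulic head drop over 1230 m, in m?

From Q = K·A·i, i = Q / (K·A) = 184 / (20.50 × 282.0) = 0.03183.
Head loss Δh = i · L = 0.03183 × 1230 = 39.15 m.

39.1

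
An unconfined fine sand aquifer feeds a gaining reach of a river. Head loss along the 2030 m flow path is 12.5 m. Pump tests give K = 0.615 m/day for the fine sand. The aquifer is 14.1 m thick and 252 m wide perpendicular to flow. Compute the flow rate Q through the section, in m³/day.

13.5

Cross-sectional area A = 252 × 14.1 = 3553 m².
Hydraulic gradient i = Δh / L = 12.5 / 2030 = 0.006158.
Darcy's law: Q = K · A · i = 0.6150 × 3553 × 0.006158 = 13.46 m³/day.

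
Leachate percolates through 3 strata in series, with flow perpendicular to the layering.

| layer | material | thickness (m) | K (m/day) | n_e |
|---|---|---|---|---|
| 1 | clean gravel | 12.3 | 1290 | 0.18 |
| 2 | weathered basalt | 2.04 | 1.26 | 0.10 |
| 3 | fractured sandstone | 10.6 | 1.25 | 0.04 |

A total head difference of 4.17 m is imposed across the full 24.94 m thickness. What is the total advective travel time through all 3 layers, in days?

With flow normal to the layers, continuity requires the same specific discharge q through every layer.
Σ(b_i/K_i) = 12.3/1290 + 2.04/1.26 + 10.6/1.25 = 10.11 d.
q = Δh / Σ(b_i/K_i) = 4.17 / 10.11 = 0.4125 m/day.
In each layer the seepage velocity is v_i = q/n_i, so the layer transit time is t_i = b_i·n_i / q:
  layer 1 (clean gravel): t_1 = 12.3 × 0.18 / 0.4125 = 5.367 d
  layer 2 (weathered basalt): t_2 = 2.04 × 0.10 / 0.4125 = 0.4945 d
  layer 3 (fractured sandstone): t_3 = 10.6 × 0.04 / 0.4125 = 1.028 d
Total t = Σ t_i = 6.889 days.

6.89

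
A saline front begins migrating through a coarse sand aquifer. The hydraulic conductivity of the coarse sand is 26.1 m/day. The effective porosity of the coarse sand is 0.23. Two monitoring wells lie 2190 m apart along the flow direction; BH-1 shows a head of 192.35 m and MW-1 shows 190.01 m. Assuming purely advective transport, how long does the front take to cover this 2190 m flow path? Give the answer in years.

49.5

Hydraulic gradient i = (192.35 − 190.01) / 2190 = 2.34 / 2190 = 0.001068.
Darcy flux q = K · i = 26.10 × 0.001068 = 0.02789 m/day.
Seepage velocity v = q / n_e = 0.02789 / 0.23 = 0.1213 m/day.
Travel time t = L / v = 2190 / 0.1213 = 18062 days = 49.45 years.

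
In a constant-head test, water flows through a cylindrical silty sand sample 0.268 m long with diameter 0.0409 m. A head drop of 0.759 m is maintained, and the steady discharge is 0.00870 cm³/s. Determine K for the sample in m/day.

Cross-sectional area A = π·(d/2)² = π × (0.0409/2)² = 0.001314 m².
Convert discharge: 0.00870 cm³/s = 8.700e-09 m³/s.
Darcy's law rearranged: K = Q·L / (A·Δh) = 8.700e-09 × 0.268 / (0.001314 × 0.759) = 2.338e-06 m/s = 0.2020 m/day.

0.202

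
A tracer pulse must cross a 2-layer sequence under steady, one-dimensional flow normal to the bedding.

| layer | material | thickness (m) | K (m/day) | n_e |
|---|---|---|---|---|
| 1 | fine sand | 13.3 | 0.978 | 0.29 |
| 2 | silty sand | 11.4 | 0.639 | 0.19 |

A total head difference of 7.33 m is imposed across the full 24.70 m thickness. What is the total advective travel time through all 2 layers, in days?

With flow normal to the layers, continuity requires the same specific discharge q through every layer.
Σ(b_i/K_i) = 13.3/0.978 + 11.4/0.639 = 31.44 d.
q = Δh / Σ(b_i/K_i) = 7.33 / 31.44 = 0.2331 m/day.
In each layer the seepage velocity is v_i = q/n_i, so the layer transit time is t_i = b_i·n_i / q:
  layer 1 (fine sand): t_1 = 13.3 × 0.29 / 0.2331 = 16.54 d
  layer 2 (silty sand): t_2 = 11.4 × 0.19 / 0.2331 = 9.290 d
Total t = Σ t_i = 25.83 days.

25.8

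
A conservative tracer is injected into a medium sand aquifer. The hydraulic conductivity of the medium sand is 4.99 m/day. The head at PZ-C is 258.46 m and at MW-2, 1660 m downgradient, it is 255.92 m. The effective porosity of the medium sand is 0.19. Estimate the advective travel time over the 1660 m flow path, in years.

113

Hydraulic gradient i = (258.46 − 255.92) / 1660 = 2.54 / 1660 = 0.001530.
Darcy flux q = K · i = 4.990 × 0.001530 = 0.007635 m/day.
Seepage velocity v = q / n_e = 0.007635 / 0.19 = 0.04019 m/day.
Travel time t = L / v = 1660 / 0.04019 = 41308 days = 113.1 years.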